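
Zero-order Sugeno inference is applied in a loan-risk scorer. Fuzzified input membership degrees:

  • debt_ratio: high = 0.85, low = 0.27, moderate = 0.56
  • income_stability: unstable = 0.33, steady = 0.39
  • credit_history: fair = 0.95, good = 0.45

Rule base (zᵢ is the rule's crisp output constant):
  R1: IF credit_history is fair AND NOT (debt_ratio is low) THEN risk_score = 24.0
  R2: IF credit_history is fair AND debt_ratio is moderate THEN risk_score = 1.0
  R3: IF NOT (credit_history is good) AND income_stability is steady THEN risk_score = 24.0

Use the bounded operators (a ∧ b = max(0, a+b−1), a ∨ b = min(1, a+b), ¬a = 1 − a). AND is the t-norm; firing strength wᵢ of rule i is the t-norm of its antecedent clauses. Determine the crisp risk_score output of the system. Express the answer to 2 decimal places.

R1 (z=24.0): fair=0.95, ¬low=1−0.27=0.73; AND[max(0, a+b−1)] → w = 0.68
R2 (z=1.0): fair=0.95, moderate=0.56; AND[max(0, a+b−1)] → w = 0.51
R3 (z=24.0): ¬good=1−0.45=0.55, steady=0.39; AND[max(0, a+b−1)] → w = 0.00
Weighted average = (0.68·24.0 + 0.51·1.0 + 0.00·24.0) / (0.68 + 0.51 + 0.00)
  = 16.8300 / 1.1900 = 14.14

14.14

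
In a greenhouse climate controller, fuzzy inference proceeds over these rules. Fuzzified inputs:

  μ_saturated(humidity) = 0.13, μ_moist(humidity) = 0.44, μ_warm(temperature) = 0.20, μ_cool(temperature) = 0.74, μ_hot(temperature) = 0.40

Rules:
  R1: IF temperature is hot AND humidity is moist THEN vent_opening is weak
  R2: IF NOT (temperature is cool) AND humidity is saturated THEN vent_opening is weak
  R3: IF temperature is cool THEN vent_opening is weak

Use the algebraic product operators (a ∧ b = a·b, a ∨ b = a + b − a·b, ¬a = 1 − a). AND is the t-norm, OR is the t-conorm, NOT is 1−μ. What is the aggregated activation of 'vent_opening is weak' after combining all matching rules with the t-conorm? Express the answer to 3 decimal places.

0.793

R1: hot=0.40, moist=0.44; AND[a·b] → w = 0.1760
R2: ¬cool=1−0.74=0.26, saturated=0.13; AND[a·b] → w = 0.0338
R3: cool=0.74 → w = 0.7400
Rules with consequent 'weak': {R1, R2, R3} → strengths 0.1760, 0.0338, 0.7400
Aggregate via t-conorm [a + b − a·b]: 0.7930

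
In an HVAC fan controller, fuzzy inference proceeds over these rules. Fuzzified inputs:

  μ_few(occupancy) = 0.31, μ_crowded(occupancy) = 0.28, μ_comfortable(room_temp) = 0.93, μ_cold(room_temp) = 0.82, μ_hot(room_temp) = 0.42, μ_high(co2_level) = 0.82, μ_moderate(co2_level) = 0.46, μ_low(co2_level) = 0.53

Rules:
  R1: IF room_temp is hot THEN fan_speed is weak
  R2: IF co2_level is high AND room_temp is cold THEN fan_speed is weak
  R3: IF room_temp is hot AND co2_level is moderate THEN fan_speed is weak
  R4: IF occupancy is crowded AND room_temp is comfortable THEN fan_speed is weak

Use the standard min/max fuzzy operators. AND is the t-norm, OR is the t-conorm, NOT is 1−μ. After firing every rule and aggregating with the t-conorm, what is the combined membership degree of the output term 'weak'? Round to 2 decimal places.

0.82

R1: hot=0.42 → w = 0.42
R2: high=0.82, cold=0.82; AND[min(a, b)] → w = 0.82
R3: hot=0.42, moderate=0.46; AND[min(a, b)] → w = 0.42
R4: crowded=0.28, comfortable=0.93; AND[min(a, b)] → w = 0.28
Rules with consequent 'weak': {R1, R2, R3, R4} → strengths 0.42, 0.82, 0.42, 0.28
Aggregate via t-conorm [max(a, b)]: 0.82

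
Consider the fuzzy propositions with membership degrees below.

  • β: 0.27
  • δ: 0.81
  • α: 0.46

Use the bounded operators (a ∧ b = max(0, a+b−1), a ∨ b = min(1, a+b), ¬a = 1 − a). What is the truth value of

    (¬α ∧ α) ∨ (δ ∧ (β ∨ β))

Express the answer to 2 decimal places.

¬α = 1 − 0.46 = 0.54
¬α ∧ α = max(0, a+b−1) on (0.54, 0.46) = 0.00
β ∨ β = min(1, a+b) on (0.27, 0.27) = 0.54
δ ∧ (β ∨ β) = max(0, a+b−1) on (0.81, 0.54) = 0.35
(¬α ∧ α) ∨ (δ ∧ (β ∨ β)) = min(1, a+b) on (0.00, 0.35) = 0.35

0.35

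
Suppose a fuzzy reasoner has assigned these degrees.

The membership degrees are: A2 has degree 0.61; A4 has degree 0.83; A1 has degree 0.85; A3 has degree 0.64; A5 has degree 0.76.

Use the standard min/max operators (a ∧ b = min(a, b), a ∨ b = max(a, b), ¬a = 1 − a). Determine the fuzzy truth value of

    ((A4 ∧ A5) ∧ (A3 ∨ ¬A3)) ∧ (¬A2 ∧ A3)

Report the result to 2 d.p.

A4 ∧ A5 = min(a, b) on (0.83, 0.76) = 0.76
¬A3 = 1 − 0.64 = 0.36
A3 ∨ ¬A3 = max(a, b) on (0.64, 0.36) = 0.64
(A4 ∧ A5) ∧ (A3 ∨ ¬A3) = min(a, b) on (0.76, 0.64) = 0.64
¬A2 = 1 − 0.61 = 0.39
¬A2 ∧ A3 = min(a, b) on (0.39, 0.64) = 0.39
((A4 ∧ A5) ∧ (A3 ∨ ¬A3)) ∧ (¬A2 ∧ A3) = min(a, b) on (0.64, 0.39) = 0.39

0.39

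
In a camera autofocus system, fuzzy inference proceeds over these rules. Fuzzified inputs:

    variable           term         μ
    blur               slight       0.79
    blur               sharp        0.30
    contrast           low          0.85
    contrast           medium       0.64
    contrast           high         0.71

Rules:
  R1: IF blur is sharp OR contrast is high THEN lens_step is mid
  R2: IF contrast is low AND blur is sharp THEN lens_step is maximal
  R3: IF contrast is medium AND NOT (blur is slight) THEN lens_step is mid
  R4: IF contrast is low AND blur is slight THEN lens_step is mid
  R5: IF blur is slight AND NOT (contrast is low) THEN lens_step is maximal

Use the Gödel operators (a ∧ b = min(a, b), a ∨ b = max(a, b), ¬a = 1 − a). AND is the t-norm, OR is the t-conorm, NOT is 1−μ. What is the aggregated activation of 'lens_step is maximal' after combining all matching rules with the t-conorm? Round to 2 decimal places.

R1: sharp=0.30, high=0.71; OR[max(a, b)] → w = 0.71
R2: low=0.85, sharp=0.30; AND[min(a, b)] → w = 0.30
R3: medium=0.64, ¬slight=1−0.79=0.21; AND[min(a, b)] → w = 0.21
R4: low=0.85, slight=0.79; AND[min(a, b)] → w = 0.79
R5: slight=0.79, ¬low=1−0.85=0.15; AND[min(a, b)] → w = 0.15
Rules with consequent 'maximal': {R2, R5} → strengths 0.30, 0.15
Aggregate via t-conorm [max(a, b)]: 0.30

0.30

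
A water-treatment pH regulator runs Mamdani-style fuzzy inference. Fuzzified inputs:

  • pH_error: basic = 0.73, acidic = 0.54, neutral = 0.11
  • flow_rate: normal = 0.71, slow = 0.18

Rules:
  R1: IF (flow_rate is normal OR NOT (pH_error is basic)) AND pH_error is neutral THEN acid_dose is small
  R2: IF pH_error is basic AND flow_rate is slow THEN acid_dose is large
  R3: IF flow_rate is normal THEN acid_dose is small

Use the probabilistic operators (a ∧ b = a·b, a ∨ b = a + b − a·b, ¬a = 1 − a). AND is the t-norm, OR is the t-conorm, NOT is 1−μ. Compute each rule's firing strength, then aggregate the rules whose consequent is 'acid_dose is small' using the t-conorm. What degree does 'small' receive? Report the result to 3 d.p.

0.735

R1: (normal=0.71 OR ¬basic=1−0.73=0.27) = 0.7883; AND[a·b] with neutral=0.11 → w = 0.0867
R2: basic=0.73, slow=0.18; AND[a·b] → w = 0.1314
R3: normal=0.71 → w = 0.7100
Rules with consequent 'small': {R1, R3} → strengths 0.0867, 0.7100
Aggregate via t-conorm [a + b − a·b]: 0.7351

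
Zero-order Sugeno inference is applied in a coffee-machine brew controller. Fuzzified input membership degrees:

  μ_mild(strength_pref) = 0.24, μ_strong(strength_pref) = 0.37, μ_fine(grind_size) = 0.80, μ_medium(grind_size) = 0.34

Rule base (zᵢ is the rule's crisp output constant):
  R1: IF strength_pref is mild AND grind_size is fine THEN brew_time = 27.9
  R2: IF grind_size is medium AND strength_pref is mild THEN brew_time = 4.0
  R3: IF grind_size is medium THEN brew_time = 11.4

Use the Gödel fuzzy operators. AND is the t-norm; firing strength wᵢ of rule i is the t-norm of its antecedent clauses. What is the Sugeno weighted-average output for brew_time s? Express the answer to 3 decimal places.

R1 (z=27.9): mild=0.24, fine=0.80; AND[min(a, b)] → w = 0.24
R2 (z=4.0): medium=0.34, mild=0.24; AND[min(a, b)] → w = 0.24
R3 (z=11.4): medium=0.34 → w = 0.34
Weighted average = (0.24·27.9 + 0.24·4.0 + 0.34·11.4) / (0.24 + 0.24 + 0.34)
  = 11.5320 / 0.8200 = 14.063

14.063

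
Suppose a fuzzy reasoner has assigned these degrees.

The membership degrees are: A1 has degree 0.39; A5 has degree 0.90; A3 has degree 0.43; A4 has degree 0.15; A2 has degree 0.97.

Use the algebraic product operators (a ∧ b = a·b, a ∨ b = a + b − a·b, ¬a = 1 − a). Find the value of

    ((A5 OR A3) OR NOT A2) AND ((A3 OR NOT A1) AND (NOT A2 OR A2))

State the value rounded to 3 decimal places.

A5 OR A3 = a + b − a·b on (0.9000, 0.4300) = 0.9430
NOT A2 = 1 − 0.9700 = 0.0300
(A5 OR A3) OR NOT A2 = a + b − a·b on (0.9430, 0.0300) = 0.9447
NOT A1 = 1 − 0.3900 = 0.6100
A3 OR NOT A1 = a + b − a·b on (0.4300, 0.6100) = 0.7777
NOT A2 = 1 − 0.9700 = 0.0300
NOT A2 OR A2 = a + b − a·b on (0.0300, 0.9700) = 0.9709
(A3 OR NOT A1) AND (NOT A2 OR A2) = a·b on (0.7777, 0.9709) = 0.7551
((A5 OR A3) OR NOT A2) AND ((A3 OR NOT A1) AND (NOT A2 OR A2)) = a·b on (0.9447, 0.7551) = 0.7133

0.713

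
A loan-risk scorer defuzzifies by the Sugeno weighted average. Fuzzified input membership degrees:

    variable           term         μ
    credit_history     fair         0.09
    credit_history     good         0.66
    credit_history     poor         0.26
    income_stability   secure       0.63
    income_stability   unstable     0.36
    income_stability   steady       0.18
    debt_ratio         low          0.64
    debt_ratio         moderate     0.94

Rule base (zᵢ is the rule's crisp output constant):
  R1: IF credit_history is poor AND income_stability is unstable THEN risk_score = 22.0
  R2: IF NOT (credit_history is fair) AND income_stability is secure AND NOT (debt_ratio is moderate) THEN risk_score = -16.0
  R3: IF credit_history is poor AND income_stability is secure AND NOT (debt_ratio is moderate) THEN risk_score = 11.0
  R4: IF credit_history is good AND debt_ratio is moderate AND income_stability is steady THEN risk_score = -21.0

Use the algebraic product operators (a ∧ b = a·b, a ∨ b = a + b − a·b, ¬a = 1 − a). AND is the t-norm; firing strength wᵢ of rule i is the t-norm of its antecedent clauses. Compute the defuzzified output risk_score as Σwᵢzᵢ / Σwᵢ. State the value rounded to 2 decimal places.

R1 (z=22.0): poor=0.26, unstable=0.36; AND[a·b] → w = 0.0936
R2 (z=-16.0): ¬fair=1−0.09=0.91, secure=0.63, ¬moderate=1−0.94=0.06; AND[a·b] → w = 0.0344
R3 (z=11.0): poor=0.26, secure=0.63, ¬moderate=1−0.94=0.06; AND[a·b] → w = 0.0098
R4 (z=-21.0): good=0.66, moderate=0.94, steady=0.18; AND[a·b] → w = 0.1117
Weighted average = (0.0936·22.0 + 0.0344·-16.0 + 0.0098·11.0 + 0.1117·-21.0) / (0.0936 + 0.0344 + 0.0098 + 0.1117)
  = -0.7282 / 0.2495 = -2.92

-2.92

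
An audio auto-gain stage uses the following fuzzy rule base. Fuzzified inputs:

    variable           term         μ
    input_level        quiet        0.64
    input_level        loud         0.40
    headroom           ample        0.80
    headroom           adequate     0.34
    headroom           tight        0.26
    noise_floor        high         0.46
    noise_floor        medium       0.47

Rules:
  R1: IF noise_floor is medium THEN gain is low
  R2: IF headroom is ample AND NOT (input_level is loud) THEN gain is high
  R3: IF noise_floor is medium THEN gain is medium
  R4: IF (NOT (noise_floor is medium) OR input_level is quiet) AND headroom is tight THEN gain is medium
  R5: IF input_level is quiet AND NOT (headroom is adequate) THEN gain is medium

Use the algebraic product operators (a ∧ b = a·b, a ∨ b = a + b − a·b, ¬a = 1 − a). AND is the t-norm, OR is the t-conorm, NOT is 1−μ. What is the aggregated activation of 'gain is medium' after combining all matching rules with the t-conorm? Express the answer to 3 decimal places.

R1: medium=0.47 → w = 0.4700
R2: ample=0.80, ¬loud=1−0.40=0.60; AND[a·b] → w = 0.4800
R3: medium=0.47 → w = 0.4700
R4: (¬medium=1−0.47=0.53 OR quiet=0.64) = 0.8308; AND[a·b] with tight=0.26 → w = 0.2160
R5: quiet=0.64, ¬adequate=1−0.34=0.66; AND[a·b] → w = 0.4224
Rules with consequent 'medium': {R3, R4, R5} → strengths 0.4700, 0.2160, 0.4224
Aggregate via t-conorm [a + b − a·b]: 0.7600

0.760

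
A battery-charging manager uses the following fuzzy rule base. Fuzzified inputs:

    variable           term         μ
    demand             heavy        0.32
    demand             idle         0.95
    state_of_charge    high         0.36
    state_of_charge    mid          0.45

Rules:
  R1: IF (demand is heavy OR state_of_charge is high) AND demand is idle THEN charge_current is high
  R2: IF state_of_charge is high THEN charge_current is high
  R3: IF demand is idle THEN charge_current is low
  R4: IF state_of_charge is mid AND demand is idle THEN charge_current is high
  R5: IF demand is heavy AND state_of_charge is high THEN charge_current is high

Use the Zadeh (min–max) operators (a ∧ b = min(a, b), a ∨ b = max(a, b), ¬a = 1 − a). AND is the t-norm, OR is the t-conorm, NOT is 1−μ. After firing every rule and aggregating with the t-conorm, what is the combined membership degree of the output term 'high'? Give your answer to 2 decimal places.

R1: (heavy=0.32 OR high=0.36) = 0.36; AND[min(a, b)] with idle=0.95 → w = 0.36
R2: high=0.36 → w = 0.36
R3: idle=0.95 → w = 0.95
R4: mid=0.45, idle=0.95; AND[min(a, b)] → w = 0.45
R5: heavy=0.32, high=0.36; AND[min(a, b)] → w = 0.32
Rules with consequent 'high': {R1, R2, R4, R5} → strengths 0.36, 0.36, 0.45, 0.32
Aggregate via t-conorm [max(a, b)]: 0.45

0.45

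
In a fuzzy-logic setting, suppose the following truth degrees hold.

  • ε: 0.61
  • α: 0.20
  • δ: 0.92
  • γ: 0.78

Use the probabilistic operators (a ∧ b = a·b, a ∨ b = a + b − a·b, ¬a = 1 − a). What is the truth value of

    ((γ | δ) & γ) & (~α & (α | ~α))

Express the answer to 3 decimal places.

γ | δ = a + b − a·b on (0.7800, 0.9200) = 0.9824
(γ | δ) & γ = a·b on (0.9824, 0.7800) = 0.7663
~α = 1 − 0.2000 = 0.8000
~α = 1 − 0.2000 = 0.8000
α | ~α = a + b − a·b on (0.2000, 0.8000) = 0.8400
~α & (α | ~α) = a·b on (0.8000, 0.8400) = 0.6720
((γ | δ) & γ) & (~α & (α | ~α)) = a·b on (0.7663, 0.6720) = 0.5149

0.515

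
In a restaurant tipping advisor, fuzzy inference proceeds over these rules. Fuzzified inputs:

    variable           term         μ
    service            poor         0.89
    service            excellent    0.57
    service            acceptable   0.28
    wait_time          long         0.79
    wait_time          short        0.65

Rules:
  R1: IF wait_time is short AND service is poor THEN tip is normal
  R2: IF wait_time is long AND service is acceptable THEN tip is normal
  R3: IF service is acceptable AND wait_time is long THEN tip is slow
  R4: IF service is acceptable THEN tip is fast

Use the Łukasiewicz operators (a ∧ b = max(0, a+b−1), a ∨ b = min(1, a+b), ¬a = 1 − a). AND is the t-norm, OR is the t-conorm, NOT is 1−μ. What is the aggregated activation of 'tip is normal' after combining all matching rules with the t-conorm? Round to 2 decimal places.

R1: short=0.65, poor=0.89; AND[max(0, a+b−1)] → w = 0.54
R2: long=0.79, acceptable=0.28; AND[max(0, a+b−1)] → w = 0.07
R3: acceptable=0.28, long=0.79; AND[max(0, a+b−1)] → w = 0.07
R4: acceptable=0.28 → w = 0.28
Rules with consequent 'normal': {R1, R2} → strengths 0.54, 0.07
Aggregate via t-conorm [min(1, a+b)]: 0.61

0.61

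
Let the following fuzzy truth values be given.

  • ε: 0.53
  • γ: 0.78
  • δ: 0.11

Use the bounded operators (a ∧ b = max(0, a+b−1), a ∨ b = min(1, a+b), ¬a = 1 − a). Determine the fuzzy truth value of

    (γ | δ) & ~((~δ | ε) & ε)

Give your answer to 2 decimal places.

γ | δ = min(1, a+b) on (0.78, 0.11) = 0.89
~δ = 1 − 0.11 = 0.89
~δ | ε = min(1, a+b) on (0.89, 0.53) = 1.00
(~δ | ε) & ε = max(0, a+b−1) on (1.00, 0.53) = 0.53
~((~δ | ε) & ε) = 1 − 0.53 = 0.47
(γ | δ) & ~((~δ | ε) & ε) = max(0, a+b−1) on (0.89, 0.47) = 0.36

0.36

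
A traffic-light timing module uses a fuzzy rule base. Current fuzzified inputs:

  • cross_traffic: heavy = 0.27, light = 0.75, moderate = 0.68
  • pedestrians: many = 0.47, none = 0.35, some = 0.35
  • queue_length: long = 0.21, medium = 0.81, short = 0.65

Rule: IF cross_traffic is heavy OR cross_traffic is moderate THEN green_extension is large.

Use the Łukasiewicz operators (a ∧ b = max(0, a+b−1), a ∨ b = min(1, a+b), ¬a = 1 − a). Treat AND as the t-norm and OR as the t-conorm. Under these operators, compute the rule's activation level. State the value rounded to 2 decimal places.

0.95

firing strength: heavy=0.27, moderate=0.68; OR[min(1, a+b)] → w = 0.95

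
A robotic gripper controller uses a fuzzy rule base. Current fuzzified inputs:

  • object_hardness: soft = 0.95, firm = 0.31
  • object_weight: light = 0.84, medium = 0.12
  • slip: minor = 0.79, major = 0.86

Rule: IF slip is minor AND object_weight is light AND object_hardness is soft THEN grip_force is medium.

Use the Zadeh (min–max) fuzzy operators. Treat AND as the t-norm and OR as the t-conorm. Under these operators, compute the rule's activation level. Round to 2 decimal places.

0.79

firing strength: minor=0.79, light=0.84, soft=0.95; AND[min(a, b)] → w = 0.79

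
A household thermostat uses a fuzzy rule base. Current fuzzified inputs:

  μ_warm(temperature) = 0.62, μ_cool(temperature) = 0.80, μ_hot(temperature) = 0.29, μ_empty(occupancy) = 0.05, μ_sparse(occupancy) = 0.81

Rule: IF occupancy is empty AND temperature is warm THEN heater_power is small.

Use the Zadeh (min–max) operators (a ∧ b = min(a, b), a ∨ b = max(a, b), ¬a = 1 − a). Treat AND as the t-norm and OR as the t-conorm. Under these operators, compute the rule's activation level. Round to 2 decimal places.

0.05

firing strength: empty=0.05, warm=0.62; AND[min(a, b)] → w = 0.05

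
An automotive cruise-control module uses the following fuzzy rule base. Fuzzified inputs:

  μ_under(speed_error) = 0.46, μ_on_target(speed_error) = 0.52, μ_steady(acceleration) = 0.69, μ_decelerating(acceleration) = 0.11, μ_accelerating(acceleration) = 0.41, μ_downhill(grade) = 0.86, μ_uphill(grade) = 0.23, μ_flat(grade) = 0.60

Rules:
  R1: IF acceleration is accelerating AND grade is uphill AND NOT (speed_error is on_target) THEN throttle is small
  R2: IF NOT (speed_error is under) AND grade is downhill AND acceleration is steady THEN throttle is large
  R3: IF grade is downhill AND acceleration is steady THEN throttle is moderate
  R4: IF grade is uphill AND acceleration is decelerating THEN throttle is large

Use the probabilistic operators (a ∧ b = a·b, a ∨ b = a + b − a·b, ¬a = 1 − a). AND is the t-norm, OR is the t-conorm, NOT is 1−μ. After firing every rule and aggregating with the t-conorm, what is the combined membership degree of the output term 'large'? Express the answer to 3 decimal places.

R1: accelerating=0.41, uphill=0.23, ¬on_target=1−0.52=0.48; AND[a·b] → w = 0.0453
R2: ¬under=1−0.46=0.54, downhill=0.86, steady=0.69; AND[a·b] → w = 0.3204
R3: downhill=0.86, steady=0.69; AND[a·b] → w = 0.5934
R4: uphill=0.23, decelerating=0.11; AND[a·b] → w = 0.0253
Rules with consequent 'large': {R2, R4} → strengths 0.3204, 0.0253
Aggregate via t-conorm [a + b − a·b]: 0.3376

0.338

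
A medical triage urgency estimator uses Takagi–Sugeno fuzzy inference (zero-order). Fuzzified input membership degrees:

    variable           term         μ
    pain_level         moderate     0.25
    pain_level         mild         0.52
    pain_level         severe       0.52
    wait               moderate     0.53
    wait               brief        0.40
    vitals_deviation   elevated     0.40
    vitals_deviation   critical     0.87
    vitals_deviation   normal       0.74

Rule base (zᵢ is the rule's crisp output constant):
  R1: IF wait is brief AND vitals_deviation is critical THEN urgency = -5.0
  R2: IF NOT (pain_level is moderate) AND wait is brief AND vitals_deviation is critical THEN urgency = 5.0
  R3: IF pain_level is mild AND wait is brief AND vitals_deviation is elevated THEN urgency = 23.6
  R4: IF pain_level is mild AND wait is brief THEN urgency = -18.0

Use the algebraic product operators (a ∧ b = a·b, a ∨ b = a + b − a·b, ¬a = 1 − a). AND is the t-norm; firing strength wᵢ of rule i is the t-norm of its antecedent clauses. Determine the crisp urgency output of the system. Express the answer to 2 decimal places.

R1 (z=-5.0): brief=0.40, critical=0.87; AND[a·b] → w = 0.3480
R2 (z=5.0): ¬moderate=1−0.25=0.75, brief=0.40, critical=0.87; AND[a·b] → w = 0.2610
R3 (z=23.6): mild=0.52, brief=0.40, elevated=0.40; AND[a·b] → w = 0.0832
R4 (z=-18.0): mild=0.52, brief=0.40; AND[a·b] → w = 0.2080
Weighted average = (0.3480·-5.0 + 0.2610·5.0 + 0.0832·23.6 + 0.2080·-18.0) / (0.3480 + 0.2610 + 0.0832 + 0.2080)
  = -2.2155 / 0.9002 = -2.46

-2.46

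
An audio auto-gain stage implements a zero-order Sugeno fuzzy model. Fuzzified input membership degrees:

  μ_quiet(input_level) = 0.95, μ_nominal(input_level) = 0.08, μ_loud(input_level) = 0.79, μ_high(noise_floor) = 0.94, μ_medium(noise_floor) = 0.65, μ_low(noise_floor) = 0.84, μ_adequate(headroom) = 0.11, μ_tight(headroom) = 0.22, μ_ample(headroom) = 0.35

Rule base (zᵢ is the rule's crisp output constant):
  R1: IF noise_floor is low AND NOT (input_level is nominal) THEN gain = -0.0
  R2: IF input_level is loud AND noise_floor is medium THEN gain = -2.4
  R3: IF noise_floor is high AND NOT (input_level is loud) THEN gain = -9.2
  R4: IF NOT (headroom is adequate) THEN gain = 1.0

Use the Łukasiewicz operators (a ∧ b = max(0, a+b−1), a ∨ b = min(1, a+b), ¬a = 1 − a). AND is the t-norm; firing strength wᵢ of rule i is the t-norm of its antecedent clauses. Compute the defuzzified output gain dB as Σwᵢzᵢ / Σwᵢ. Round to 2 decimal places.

-0.69

R1 (z=-0.0): low=0.84, ¬nominal=1−0.08=0.92; AND[max(0, a+b−1)] → w = 0.76
R2 (z=-2.4): loud=0.79, medium=0.65; AND[max(0, a+b−1)] → w = 0.44
R3 (z=-9.2): high=0.94, ¬loud=1−0.79=0.21; AND[max(0, a+b−1)] → w = 0.15
R4 (z=1.0): ¬adequate=1−0.11=0.89 → w = 0.89
Weighted average = (0.76·-0.0 + 0.44·-2.4 + 0.15·-9.2 + 0.89·1.0) / (0.76 + 0.44 + 0.15 + 0.89)
  = -1.5460 / 2.2400 = -0.69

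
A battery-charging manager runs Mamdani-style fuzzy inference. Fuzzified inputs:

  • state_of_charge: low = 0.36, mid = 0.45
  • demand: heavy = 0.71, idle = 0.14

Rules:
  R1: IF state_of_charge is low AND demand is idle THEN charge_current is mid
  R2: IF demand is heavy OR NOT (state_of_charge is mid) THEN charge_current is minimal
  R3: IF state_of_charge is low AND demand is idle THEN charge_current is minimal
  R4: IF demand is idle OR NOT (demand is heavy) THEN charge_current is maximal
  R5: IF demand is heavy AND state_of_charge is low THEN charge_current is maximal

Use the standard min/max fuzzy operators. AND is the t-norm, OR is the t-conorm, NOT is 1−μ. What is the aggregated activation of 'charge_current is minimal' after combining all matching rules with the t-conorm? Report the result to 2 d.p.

0.71

R1: low=0.36, idle=0.14; AND[min(a, b)] → w = 0.14
R2: heavy=0.71, ¬mid=1−0.45=0.55; OR[max(a, b)] → w = 0.71
R3: low=0.36, idle=0.14; AND[min(a, b)] → w = 0.14
R4: idle=0.14, ¬heavy=1−0.71=0.29; OR[max(a, b)] → w = 0.29
R5: heavy=0.71, low=0.36; AND[min(a, b)] → w = 0.36
Rules with consequent 'minimal': {R2, R3} → strengths 0.71, 0.14
Aggregate via t-conorm [max(a, b)]: 0.71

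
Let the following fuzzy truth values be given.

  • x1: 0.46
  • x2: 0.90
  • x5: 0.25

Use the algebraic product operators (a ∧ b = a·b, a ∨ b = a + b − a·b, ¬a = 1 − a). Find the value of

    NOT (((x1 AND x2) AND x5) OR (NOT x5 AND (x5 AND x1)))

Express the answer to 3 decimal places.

x1 AND x2 = a·b on (0.4600, 0.9000) = 0.4140
(x1 AND x2) AND x5 = a·b on (0.4140, 0.2500) = 0.1035
NOT x5 = 1 − 0.2500 = 0.7500
x5 AND x1 = a·b on (0.2500, 0.4600) = 0.1150
NOT x5 AND (x5 AND x1) = a·b on (0.7500, 0.1150) = 0.0863
((x1 AND x2) AND x5) OR (NOT x5 AND (x5 AND x1)) = a + b − a·b on (0.1035, 0.0863) = 0.1808
NOT (((x1 AND x2) AND x5) OR (NOT x5 AND (x5 AND x1))) = 1 − 0.1808 = 0.8192

0.819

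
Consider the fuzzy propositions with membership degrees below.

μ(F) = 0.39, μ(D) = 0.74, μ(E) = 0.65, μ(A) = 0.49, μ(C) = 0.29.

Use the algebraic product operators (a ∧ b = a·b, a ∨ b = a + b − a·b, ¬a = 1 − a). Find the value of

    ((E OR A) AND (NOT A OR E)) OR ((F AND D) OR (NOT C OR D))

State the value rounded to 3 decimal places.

0.983

E OR A = a + b − a·b on (0.6500, 0.4900) = 0.8215
NOT A = 1 − 0.4900 = 0.5100
NOT A OR E = a + b − a·b on (0.5100, 0.6500) = 0.8285
(E OR A) AND (NOT A OR E) = a·b on (0.8215, 0.8285) = 0.6806
F AND D = a·b on (0.3900, 0.7400) = 0.2886
NOT C = 1 − 0.2900 = 0.7100
NOT C OR D = a + b − a·b on (0.7100, 0.7400) = 0.9246
(F AND D) OR (NOT C OR D) = a + b − a·b on (0.2886, 0.9246) = 0.9464
((E OR A) AND (NOT A OR E)) OR ((F AND D) OR (NOT C OR D)) = a + b − a·b on (0.6806, 0.9464) = 0.9829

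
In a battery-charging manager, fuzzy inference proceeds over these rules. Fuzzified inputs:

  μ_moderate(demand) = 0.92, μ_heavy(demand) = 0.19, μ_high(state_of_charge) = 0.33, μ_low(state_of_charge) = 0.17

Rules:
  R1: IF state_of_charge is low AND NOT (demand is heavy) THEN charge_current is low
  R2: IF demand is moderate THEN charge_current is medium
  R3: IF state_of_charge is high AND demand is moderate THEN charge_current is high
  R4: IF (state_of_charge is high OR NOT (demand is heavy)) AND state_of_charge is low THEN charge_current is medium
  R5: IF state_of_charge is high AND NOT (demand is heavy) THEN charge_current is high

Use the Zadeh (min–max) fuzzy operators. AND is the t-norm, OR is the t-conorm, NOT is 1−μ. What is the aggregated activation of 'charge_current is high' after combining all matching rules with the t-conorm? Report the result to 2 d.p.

0.33

R1: low=0.17, ¬heavy=1−0.19=0.81; AND[min(a, b)] → w = 0.17
R2: moderate=0.92 → w = 0.92
R3: high=0.33, moderate=0.92; AND[min(a, b)] → w = 0.33
R4: (high=0.33 OR ¬heavy=1−0.19=0.81) = 0.81; AND[min(a, b)] with low=0.17 → w = 0.17
R5: high=0.33, ¬heavy=1−0.19=0.81; AND[min(a, b)] → w = 0.33
Rules with consequent 'high': {R3, R5} → strengths 0.33, 0.33
Aggregate via t-conorm [max(a, b)]: 0.33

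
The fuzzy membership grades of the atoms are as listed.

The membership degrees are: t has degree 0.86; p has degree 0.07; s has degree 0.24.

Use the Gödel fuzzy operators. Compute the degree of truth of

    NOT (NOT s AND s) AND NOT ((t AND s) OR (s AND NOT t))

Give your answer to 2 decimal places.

0.76

NOT s = 1 − 0.24 = 0.76
NOT s AND s = min(a, b) on (0.76, 0.24) = 0.24
NOT (NOT s AND s) = 1 − 0.24 = 0.76
t AND s = min(a, b) on (0.86, 0.24) = 0.24
NOT t = 1 − 0.86 = 0.14
s AND NOT t = min(a, b) on (0.24, 0.14) = 0.14
(t AND s) OR (s AND NOT t) = max(a, b) on (0.24, 0.14) = 0.24
NOT ((t AND s) OR (s AND NOT t)) = 1 − 0.24 = 0.76
NOT (NOT s AND s) AND NOT ((t AND s) OR (s AND NOT t)) = min(a, b) on (0.76, 0.76) = 0.76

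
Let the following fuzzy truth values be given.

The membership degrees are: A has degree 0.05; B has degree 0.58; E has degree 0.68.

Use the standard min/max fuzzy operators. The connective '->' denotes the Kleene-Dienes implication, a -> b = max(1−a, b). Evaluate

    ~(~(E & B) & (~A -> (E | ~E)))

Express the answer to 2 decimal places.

0.58

E & B = min(a, b) on (0.68, 0.58) = 0.58
~(E & B) = 1 − 0.58 = 0.42
~A = 1 − 0.05 = 0.95
~E = 1 − 0.68 = 0.32
E | ~E = max(a, b) on (0.68, 0.32) = 0.68
~A -> (E | ~E)  [Kleene-Dienes: max(1−a, b)] with a=0.95, b=0.68 → 0.68
~(E & B) & (~A -> (E | ~E)) = min(a, b) on (0.42, 0.68) = 0.42
~(~(E & B) & (~A -> (E | ~E))) = 1 − 0.42 = 0.58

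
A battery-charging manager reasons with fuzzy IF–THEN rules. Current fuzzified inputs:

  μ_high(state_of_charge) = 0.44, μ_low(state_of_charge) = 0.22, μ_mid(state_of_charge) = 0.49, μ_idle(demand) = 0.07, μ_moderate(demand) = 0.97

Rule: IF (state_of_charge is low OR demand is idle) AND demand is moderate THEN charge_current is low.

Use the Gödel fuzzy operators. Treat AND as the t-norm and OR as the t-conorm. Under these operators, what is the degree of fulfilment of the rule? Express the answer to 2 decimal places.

0.22

firing strength: (low=0.22 OR idle=0.07) = 0.22; AND[min(a, b)] with moderate=0.97 → w = 0.22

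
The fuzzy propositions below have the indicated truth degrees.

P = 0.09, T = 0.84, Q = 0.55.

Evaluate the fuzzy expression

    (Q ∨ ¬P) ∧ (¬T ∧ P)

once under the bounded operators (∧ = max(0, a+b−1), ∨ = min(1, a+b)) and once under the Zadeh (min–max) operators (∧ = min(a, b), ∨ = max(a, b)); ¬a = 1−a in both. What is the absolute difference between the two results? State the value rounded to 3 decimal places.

0.090

Under bounded:
  ¬P = 1 − 0.09 = 0.91
  Q ∨ ¬P = min(1, a+b) on (0.55, 0.91) = 1.00
  ¬T = 1 − 0.84 = 0.16
  ¬T ∧ P = max(0, a+b−1) on (0.16, 0.09) = 0.00
  (Q ∨ ¬P) ∧ (¬T ∧ P) = max(0, a+b−1) on (1.00, 0.00) = 0.00
  → value = 0.0000
Under Zadeh (min–max):
  ¬P = 1 − 0.09 = 0.91
  Q ∨ ¬P = max(a, b) on (0.55, 0.91) = 0.91
  ¬T = 1 − 0.84 = 0.16
  ¬T ∧ P = min(a, b) on (0.16, 0.09) = 0.09
  (Q ∨ ¬P) ∧ (¬T ∧ P) = min(a, b) on (0.91, 0.09) = 0.09
  → value = 0.0900
|0.0000 − 0.0900| = 0.090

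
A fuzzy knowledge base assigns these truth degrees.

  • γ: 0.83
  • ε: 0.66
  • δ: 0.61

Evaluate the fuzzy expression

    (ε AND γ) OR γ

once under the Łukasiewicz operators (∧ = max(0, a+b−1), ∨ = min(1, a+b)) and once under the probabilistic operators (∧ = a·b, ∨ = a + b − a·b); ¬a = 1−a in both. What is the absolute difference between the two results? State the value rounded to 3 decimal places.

0.077

Under Łukasiewicz:
  ε AND γ = max(0, a+b−1) on (0.66, 0.83) = 0.49
  (ε AND γ) OR γ = min(1, a+b) on (0.49, 0.83) = 1.00
  → value = 1.0000
Under probabilistic:
  ε AND γ = a·b on (0.6600, 0.8300) = 0.5478
  (ε AND γ) OR γ = a + b − a·b on (0.5478, 0.8300) = 0.9231
  → value = 0.9231
|1.0000 − 0.9231| = 0.077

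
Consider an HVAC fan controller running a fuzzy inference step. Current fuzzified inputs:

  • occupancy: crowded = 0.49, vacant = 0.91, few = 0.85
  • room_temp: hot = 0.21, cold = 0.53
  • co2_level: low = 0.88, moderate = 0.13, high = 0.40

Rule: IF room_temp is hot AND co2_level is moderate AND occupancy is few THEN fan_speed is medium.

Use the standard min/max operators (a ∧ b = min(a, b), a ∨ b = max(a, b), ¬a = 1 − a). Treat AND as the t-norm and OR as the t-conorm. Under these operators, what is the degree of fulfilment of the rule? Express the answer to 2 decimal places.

firing strength: hot=0.21, moderate=0.13, few=0.85; AND[min(a, b)] → w = 0.13

0.13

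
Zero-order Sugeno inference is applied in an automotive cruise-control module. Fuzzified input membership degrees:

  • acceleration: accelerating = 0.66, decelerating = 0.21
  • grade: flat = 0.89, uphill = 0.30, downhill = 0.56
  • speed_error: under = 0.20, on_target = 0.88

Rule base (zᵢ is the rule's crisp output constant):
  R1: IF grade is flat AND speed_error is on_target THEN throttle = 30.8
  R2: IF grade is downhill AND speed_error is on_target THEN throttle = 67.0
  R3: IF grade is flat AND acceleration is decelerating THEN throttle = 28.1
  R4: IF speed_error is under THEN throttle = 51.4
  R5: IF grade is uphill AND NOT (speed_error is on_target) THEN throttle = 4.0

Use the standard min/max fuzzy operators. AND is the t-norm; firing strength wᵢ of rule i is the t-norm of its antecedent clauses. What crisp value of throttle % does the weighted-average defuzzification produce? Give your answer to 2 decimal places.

R1 (z=30.8): flat=0.89, on_target=0.88; AND[min(a, b)] → w = 0.88
R2 (z=67.0): downhill=0.56, on_target=0.88; AND[min(a, b)] → w = 0.56
R3 (z=28.1): flat=0.89, decelerating=0.21; AND[min(a, b)] → w = 0.21
R4 (z=51.4): under=0.20 → w = 0.20
R5 (z=4.0): uphill=0.30, ¬on_target=1−0.88=0.12; AND[min(a, b)] → w = 0.12
Weighted average = (0.88·30.8 + 0.56·67.0 + 0.21·28.1 + 0.20·51.4 + 0.12·4.0) / (0.88 + 0.56 + 0.21 + 0.20 + 0.12)
  = 81.2850 / 1.9700 = 41.26

41.26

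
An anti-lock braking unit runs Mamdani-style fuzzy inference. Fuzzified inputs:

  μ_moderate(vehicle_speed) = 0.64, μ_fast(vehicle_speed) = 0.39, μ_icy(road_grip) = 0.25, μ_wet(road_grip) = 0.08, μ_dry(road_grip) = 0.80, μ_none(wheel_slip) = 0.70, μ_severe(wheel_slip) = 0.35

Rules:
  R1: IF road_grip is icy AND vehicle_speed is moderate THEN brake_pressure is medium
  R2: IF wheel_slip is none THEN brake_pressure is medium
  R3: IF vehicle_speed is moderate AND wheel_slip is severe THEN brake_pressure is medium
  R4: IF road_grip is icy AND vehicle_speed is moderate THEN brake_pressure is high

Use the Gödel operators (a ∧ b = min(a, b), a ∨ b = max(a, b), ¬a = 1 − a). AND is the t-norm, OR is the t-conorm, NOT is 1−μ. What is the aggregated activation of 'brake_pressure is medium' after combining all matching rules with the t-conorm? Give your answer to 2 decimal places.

0.70

R1: icy=0.25, moderate=0.64; AND[min(a, b)] → w = 0.25
R2: none=0.70 → w = 0.70
R3: moderate=0.64, severe=0.35; AND[min(a, b)] → w = 0.35
R4: icy=0.25, moderate=0.64; AND[min(a, b)] → w = 0.25
Rules with consequent 'medium': {R1, R2, R3} → strengths 0.25, 0.70, 0.35
Aggregate via t-conorm [max(a, b)]: 0.70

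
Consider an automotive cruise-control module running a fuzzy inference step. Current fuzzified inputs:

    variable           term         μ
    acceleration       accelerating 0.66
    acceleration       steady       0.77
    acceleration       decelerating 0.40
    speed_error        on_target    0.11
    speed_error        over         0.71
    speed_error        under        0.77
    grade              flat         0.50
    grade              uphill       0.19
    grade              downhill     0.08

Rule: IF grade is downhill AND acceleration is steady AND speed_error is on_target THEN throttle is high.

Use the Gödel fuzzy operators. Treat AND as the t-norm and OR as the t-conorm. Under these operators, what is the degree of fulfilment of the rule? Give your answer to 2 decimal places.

0.08

firing strength: downhill=0.08, steady=0.77, on_target=0.11; AND[min(a, b)] → w = 0.08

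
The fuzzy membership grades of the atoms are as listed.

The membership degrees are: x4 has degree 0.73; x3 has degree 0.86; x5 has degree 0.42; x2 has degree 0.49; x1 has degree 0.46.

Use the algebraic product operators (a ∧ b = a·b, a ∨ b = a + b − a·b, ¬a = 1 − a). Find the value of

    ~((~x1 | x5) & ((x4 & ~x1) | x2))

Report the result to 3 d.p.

0.493

~x1 = 1 − 0.4600 = 0.5400
~x1 | x5 = a + b − a·b on (0.5400, 0.4200) = 0.7332
~x1 = 1 − 0.4600 = 0.5400
x4 & ~x1 = a·b on (0.7300, 0.5400) = 0.3942
(x4 & ~x1) | x2 = a + b − a·b on (0.3942, 0.4900) = 0.6910
(~x1 | x5) & ((x4 & ~x1) | x2) = a·b on (0.7332, 0.6910) = 0.5067
~((~x1 | x5) & ((x4 & ~x1) | x2)) = 1 − 0.5067 = 0.4933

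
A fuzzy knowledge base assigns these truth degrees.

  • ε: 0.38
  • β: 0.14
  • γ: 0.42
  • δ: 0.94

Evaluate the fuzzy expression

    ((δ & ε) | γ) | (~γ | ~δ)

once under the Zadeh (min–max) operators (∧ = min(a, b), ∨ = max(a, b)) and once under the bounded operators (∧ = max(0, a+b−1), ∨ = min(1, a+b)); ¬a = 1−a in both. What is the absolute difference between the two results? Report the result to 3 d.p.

0.420

Under Zadeh (min–max):
  δ & ε = min(a, b) on (0.94, 0.38) = 0.38
  (δ & ε) | γ = max(a, b) on (0.38, 0.42) = 0.42
  ~γ = 1 − 0.42 = 0.58
  ~δ = 1 − 0.94 = 0.06
  ~γ | ~δ = max(a, b) on (0.58, 0.06) = 0.58
  ((δ & ε) | γ) | (~γ | ~δ) = max(a, b) on (0.42, 0.58) = 0.58
  → value = 0.5800
Under bounded:
  δ & ε = max(0, a+b−1) on (0.94, 0.38) = 0.32
  (δ & ε) | γ = min(1, a+b) on (0.32, 0.42) = 0.74
  ~γ = 1 − 0.42 = 0.58
  ~δ = 1 − 0.94 = 0.06
  ~γ | ~δ = min(1, a+b) on (0.58, 0.06) = 0.64
  ((δ & ε) | γ) | (~γ | ~δ) = min(1, a+b) on (0.74, 0.64) = 1.00
  → value = 1.0000
|0.5800 − 1.0000| = 0.420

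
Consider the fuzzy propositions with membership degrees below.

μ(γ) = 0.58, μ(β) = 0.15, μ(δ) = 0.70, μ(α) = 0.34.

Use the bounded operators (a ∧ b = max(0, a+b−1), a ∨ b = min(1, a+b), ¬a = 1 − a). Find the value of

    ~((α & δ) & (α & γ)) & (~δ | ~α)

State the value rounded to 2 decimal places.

0.96

α & δ = max(0, a+b−1) on (0.34, 0.70) = 0.04
α & γ = max(0, a+b−1) on (0.34, 0.58) = 0.00
(α & δ) & (α & γ) = max(0, a+b−1) on (0.04, 0.00) = 0.00
~((α & δ) & (α & γ)) = 1 − 0.00 = 1.00
~δ = 1 − 0.70 = 0.30
~α = 1 − 0.34 = 0.66
~δ | ~α = min(1, a+b) on (0.30, 0.66) = 0.96
~((α & δ) & (α & γ)) & (~δ | ~α) = max(0, a+b−1) on (1.00, 0.96) = 0.96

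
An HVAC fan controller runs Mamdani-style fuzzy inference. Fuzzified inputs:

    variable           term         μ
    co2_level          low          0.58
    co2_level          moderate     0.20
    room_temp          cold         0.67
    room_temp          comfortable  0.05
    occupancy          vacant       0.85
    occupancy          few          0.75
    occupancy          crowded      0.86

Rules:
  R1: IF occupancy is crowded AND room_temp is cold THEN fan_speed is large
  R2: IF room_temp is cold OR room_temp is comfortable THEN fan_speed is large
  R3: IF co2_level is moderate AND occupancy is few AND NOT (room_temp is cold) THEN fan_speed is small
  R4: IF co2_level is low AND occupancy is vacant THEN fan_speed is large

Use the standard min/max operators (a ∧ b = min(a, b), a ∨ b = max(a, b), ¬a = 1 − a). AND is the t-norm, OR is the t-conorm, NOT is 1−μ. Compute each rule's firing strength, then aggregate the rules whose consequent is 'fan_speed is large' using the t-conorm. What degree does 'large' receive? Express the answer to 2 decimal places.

0.67

R1: crowded=0.86, cold=0.67; AND[min(a, b)] → w = 0.67
R2: cold=0.67, comfortable=0.05; OR[max(a, b)] → w = 0.67
R3: moderate=0.20, few=0.75, ¬cold=1−0.67=0.33; AND[min(a, b)] → w = 0.20
R4: low=0.58, vacant=0.85; AND[min(a, b)] → w = 0.58
Rules with consequent 'large': {R1, R2, R4} → strengths 0.67, 0.67, 0.58
Aggregate via t-conorm [max(a, b)]: 0.67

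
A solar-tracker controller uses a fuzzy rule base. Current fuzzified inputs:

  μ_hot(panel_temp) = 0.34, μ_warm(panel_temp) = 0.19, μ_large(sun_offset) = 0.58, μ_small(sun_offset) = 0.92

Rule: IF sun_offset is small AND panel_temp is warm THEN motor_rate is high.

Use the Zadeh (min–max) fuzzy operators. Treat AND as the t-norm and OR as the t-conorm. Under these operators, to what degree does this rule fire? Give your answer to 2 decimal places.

firing strength: small=0.92, warm=0.19; AND[min(a, b)] → w = 0.19

0.19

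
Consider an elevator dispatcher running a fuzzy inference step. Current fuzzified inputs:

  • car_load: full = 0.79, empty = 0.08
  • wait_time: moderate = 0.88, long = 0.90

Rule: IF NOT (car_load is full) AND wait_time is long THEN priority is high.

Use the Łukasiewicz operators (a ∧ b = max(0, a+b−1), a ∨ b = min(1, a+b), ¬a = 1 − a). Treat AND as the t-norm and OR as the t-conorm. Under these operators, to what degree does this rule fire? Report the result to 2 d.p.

0.11

firing strength: ¬full=1−0.79=0.21, long=0.90; AND[max(0, a+b−1)] → w = 0.11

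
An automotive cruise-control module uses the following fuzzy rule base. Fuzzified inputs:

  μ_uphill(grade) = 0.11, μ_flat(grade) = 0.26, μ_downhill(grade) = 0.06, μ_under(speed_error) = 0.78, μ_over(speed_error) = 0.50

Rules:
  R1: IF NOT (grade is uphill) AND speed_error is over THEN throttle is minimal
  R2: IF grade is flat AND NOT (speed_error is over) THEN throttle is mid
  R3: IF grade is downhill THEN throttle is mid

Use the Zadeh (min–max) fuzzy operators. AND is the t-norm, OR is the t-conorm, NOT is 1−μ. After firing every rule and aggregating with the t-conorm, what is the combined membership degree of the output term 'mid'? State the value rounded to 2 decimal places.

0.26

R1: ¬uphill=1−0.11=0.89, over=0.50; AND[min(a, b)] → w = 0.50
R2: flat=0.26, ¬over=1−0.50=0.50; AND[min(a, b)] → w = 0.26
R3: downhill=0.06 → w = 0.06
Rules with consequent 'mid': {R2, R3} → strengths 0.26, 0.06
Aggregate via t-conorm [max(a, b)]: 0.26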